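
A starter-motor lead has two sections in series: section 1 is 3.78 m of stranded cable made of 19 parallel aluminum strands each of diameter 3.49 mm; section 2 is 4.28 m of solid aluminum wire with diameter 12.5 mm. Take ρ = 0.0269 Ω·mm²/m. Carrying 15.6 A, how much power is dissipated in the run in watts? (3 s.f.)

ρ = 0.0269 Ω·mm²/m = 2.69×10^-8 Ω·m
Section 1: A_strand = π(1.7450e-03)² = 9.566e-06 m²; R₁ = ρL/(N·A_s) = (2.69×10^-8)(3.78)/(19×9.566e-06) = 5.594×10^-4 Ω
Section 2: A = π(d/2)² = π(6.2500e-03 m)² = 1.227e-04 m²
R₂ = (2.69×10^-8)(4.28)/(1.227e-04) = 9.382×10^-4 Ω
R = R₁ + R₂ = 0.001498 Ω
P = I²R = (15.6)² × 0.001498 = 0.364 W

0.364 W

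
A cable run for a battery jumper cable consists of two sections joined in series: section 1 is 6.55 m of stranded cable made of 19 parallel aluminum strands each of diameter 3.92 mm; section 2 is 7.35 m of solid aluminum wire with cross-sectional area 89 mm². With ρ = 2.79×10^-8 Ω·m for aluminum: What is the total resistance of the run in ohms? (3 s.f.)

0.00310 Ω

Section 1: A_strand = π(1.9600e-03)² = 1.207e-05 m²; R₁ = ρL/(N·A_s) = (2.79×10^-8)(6.55)/(19×1.207e-05) = 7.969×10^-4 Ω
Section 2: A = 89 mm² = 8.900e-05 m²
R₂ = (2.79×10^-8)(7.35)/(8.900e-05) = 0.002304 Ω
R = R₁ + R₂ = 0.00310 Ω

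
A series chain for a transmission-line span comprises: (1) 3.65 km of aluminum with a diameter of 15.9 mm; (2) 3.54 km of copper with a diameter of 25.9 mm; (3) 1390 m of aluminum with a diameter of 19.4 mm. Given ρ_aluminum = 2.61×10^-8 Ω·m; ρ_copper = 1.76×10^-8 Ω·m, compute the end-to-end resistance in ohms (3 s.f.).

0.721 Ω

Seg 1: A = π(d/2)² = π(7.9500e-03 m)² = 1.986e-04 m²
R_1 = (2.61×10^-8)(3650)/(1.986e-04) = 0.4798 Ω
Seg 2: A = π(d/2)² = π(1.2950e-02 m)² = 5.269e-04 m²
R_2 = (1.76×10^-8)(3540)/(5.269e-04) = 0.1183 Ω
Seg 3: A = π(d/2)² = π(9.7000e-03 m)² = 2.956e-04 m²
R_3 = (2.61×10^-8)(1390)/(2.956e-04) = 0.1227 Ω
R_total = R_1 + R_2 + R_3 = 0.721 Ω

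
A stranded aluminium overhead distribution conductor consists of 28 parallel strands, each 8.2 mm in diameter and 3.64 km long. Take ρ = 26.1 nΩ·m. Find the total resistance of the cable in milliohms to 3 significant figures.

64.2 mΩ

ρ = 26.1 nΩ·m = 2.61×10^-8 Ω·m
A_strand = π(4.1000e-03 m)² = 5.281e-05 m²
R_strand = ρL/A = (2.61×10^-8)(3640)/(5.281e-05) = 1.799 Ω
R_total = R_strand/N = 1.799/28 = 64.2 mΩ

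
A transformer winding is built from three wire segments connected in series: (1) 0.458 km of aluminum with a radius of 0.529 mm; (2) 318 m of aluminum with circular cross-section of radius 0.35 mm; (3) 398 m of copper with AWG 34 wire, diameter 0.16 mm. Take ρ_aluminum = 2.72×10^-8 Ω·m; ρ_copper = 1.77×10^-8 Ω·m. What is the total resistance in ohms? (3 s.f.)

Seg 1: A = πr² = π(5.2900e-04 m)² = 8.791e-07 m²
R_1 = (2.72×10^-8)(458)/(8.791e-07) = 14.17 Ω
Seg 2: A = πr² = π(3.5000e-04 m)² = 3.848e-07 m²
R_2 = (2.72×10^-8)(318)/(3.848e-07) = 22.48 Ω
Seg 3: A = π(0.16/2 mm)² = π(8.0000e-05 m)² = 2.011e-08 m²
R_3 = (1.77×10^-8)(398)/(2.011e-08) = 350.4 Ω
R_total = R_1 + R_2 + R_3 = 387 Ω

387 Ω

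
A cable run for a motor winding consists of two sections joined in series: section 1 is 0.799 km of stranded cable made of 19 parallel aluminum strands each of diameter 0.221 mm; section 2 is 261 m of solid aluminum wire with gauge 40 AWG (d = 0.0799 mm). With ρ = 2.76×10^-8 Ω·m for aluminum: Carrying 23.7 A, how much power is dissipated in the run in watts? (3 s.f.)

8.24×10^5 W

Section 1: A_strand = π(1.1050e-04)² = 3.836e-08 m²; R₁ = ρL/(N·A_s) = (2.76×10^-8)(799)/(19×3.836e-08) = 30.26 Ω
Section 2: A = π(0.0799/2 mm)² = π(3.9950e-05 m)² = 5.014e-09 m²
R₂ = (2.76×10^-8)(261)/(5.014e-09) = 1437 Ω
R = R₁ + R₂ = 1467 Ω
P = I²R = (23.7)² × 1467 = 8.24×10^5 W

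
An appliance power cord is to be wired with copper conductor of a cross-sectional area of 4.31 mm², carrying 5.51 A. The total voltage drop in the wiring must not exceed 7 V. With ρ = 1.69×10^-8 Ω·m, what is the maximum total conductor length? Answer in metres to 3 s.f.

A = 4.31 mm² = 4.310e-06 m²
L_max = V_max·A/(1·ρI) = (7)(4.310e-06)/(1.69×10^-8×5.51) = 324 m

324 m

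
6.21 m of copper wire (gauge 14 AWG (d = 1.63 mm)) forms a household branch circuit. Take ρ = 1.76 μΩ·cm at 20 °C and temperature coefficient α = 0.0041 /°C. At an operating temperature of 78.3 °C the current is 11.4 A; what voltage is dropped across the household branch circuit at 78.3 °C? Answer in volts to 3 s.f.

0.740 V

ρ = 1.76 μΩ·cm = 1.76×10^-8 Ω·m
A = π(1.63/2 mm)² = π(8.1500e-04 m)² = 2.087e-06 m²
R₍20₎ = ρL/A = (1.76×10^-8)(6.21)/(2.087e-06) = 0.05238 Ω
R₍78.3₎ = R₍20₎(1 + αΔT) = 0.05238 × (1 + 0.0041×58.3) = 0.0649 Ω
V = IR = 11.4 × 0.0649 = 0.740 V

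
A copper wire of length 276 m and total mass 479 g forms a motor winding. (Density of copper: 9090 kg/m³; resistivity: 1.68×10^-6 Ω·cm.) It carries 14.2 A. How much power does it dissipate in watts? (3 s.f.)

ρ = 1.68×10^-6 Ω·cm = 1.68×10^-8 Ω·m
A = m/(density·L) = 0.479/(9090×276) = 1.9092e-07 m²
R = ρL/A = (1.68×10^-8)(276)/(1.9092e-07) = 24.29 Ω
P = I²R = (14.2)² × 24.29 = 4900 W

4900 W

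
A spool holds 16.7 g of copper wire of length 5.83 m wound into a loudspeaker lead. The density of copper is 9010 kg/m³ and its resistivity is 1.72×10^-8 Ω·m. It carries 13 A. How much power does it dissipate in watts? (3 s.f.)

53.3 W

A = m/(density·L) = 0.0167/(9010×5.83) = 3.1792e-07 m²
R = ρL/A = (1.72×10^-8)(5.83)/(3.1792e-07) = 0.3154 Ω
P = I²R = (13)² × 0.3154 = 53.3 W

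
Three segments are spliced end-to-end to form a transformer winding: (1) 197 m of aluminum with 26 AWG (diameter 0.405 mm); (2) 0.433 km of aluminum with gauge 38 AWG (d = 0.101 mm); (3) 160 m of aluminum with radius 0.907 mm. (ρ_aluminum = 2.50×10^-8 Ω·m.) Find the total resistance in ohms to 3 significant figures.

Seg 1: A = π(0.405/2 mm)² = π(2.0250e-04 m)² = 1.288e-07 m²
R_1 = (2.50×10^-8)(197)/(1.288e-07) = 38.23 Ω
Seg 2: A = π(0.101/2 mm)² = π(5.0500e-05 m)² = 8.012e-09 m²
R_2 = (2.50×10^-8)(433)/(8.012e-09) = 1351 Ω
Seg 3: A = πr² = π(9.0700e-04 m)² = 2.584e-06 m²
R_3 = (2.50×10^-8)(160)/(2.584e-06) = 1.548 Ω
R_total = R_1 + R_2 + R_3 = 1390 Ω

1390 Ω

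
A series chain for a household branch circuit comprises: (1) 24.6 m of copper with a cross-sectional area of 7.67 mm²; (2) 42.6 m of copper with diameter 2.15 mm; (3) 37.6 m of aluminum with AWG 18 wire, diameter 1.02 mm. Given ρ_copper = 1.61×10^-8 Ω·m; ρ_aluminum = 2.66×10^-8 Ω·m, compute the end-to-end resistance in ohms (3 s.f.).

Seg 1: A = 7.67 mm² = 7.670e-06 m²
R_1 = (1.61×10^-8)(24.6)/(7.670e-06) = 0.05164 Ω
Seg 2: A = π(d/2)² = π(1.0750e-03 m)² = 3.631e-06 m²
R_2 = (1.61×10^-8)(42.6)/(3.631e-06) = 0.1889 Ω
Seg 3: A = π(1.02/2 mm)² = π(5.1000e-04 m)² = 8.171e-07 m²
R_3 = (2.66×10^-8)(37.6)/(8.171e-07) = 1.224 Ω
R_total = R_1 + R_2 + R_3 = 1.46 Ω

1.46 Ω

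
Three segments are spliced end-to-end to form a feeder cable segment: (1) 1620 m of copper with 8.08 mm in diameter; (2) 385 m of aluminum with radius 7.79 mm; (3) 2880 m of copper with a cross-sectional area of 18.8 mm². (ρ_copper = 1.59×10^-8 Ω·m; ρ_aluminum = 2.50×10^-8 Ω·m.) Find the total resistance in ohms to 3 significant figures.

2.99 Ω

Seg 1: A = π(d/2)² = π(4.0400e-03 m)² = 5.128e-05 m²
R_1 = (1.59×10^-8)(1620)/(5.128e-05) = 0.5023 Ω
Seg 2: A = πr² = π(7.7900e-03 m)² = 1.906e-04 m²
R_2 = (2.50×10^-8)(385)/(1.906e-04) = 0.05049 Ω
Seg 3: A = 18.8 mm² = 1.880e-05 m²
R_3 = (1.59×10^-8)(2880)/(1.880e-05) = 2.436 Ω
R_total = R_1 + R_2 + R_3 = 2.99 Ω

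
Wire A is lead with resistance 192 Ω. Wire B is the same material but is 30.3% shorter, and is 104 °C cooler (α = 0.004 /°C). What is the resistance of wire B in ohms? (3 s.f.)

78.2 Ω

R ∝ ρL/d² with ρ ∝ (1+αΔT), so R_B/R_A = (1 − 30.3/100) × (1 − 0.004×104)
= 0.697 × 0.584 = 0.4071
R_B = 0.4071 × 192 = 78.2 Ω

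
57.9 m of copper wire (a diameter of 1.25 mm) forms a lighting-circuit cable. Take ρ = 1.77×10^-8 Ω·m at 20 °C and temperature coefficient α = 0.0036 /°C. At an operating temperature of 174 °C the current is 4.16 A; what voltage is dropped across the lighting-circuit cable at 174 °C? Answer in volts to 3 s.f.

A = π(d/2)² = π(6.2500e-04 m)² = 1.227e-06 m²
R₍20₎ = ρL/A = (1.77×10^-8)(57.9)/(1.227e-06) = 0.8351 Ω
R₍174₎ = R₍20₎(1 + αΔT) = 0.8351 × (1 + 0.0036×154) = 1.298 Ω
V = IR = 4.16 × 1.298 = 5.40 V

5.40 V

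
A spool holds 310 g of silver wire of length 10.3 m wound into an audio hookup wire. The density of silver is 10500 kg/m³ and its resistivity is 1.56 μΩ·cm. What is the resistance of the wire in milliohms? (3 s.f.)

56.1 mΩ

ρ = 1.56 μΩ·cm = 1.56×10^-8 Ω·m
A = m/(density·L) = 0.31/(10500×10.3) = 2.8664e-06 m²
R = ρL/A = (1.56×10^-8)(10.3)/(2.8664e-06) = 56.1 mΩ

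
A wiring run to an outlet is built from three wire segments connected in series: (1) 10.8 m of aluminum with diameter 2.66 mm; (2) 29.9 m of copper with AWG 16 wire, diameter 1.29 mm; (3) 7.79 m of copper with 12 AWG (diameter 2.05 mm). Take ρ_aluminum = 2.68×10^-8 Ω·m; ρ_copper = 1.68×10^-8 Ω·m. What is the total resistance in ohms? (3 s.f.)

0.476 Ω

Seg 1: A = π(d/2)² = π(1.3300e-03 m)² = 5.557e-06 m²
R_1 = (2.68×10^-8)(10.8)/(5.557e-06) = 0.05208 Ω
Seg 2: A = π(1.29/2 mm)² = π(6.4500e-04 m)² = 1.307e-06 m²
R_2 = (1.68×10^-8)(29.9)/(1.307e-06) = 0.3843 Ω
Seg 3: A = π(2.05/2 mm)² = π(1.0250e-03 m)² = 3.301e-06 m²
R_3 = (1.68×10^-8)(7.79)/(3.301e-06) = 0.03965 Ω
R_total = R_1 + R_2 + R_3 = 0.476 Ω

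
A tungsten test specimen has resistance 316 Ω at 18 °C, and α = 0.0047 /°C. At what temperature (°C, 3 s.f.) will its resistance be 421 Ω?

88.7 °C

R = R₀(1 + α(T − T₀)) ⇒ T = T₀ + (R/R₀ − 1)/α
T = 18 + (421/316 − 1)/0.0047 = 18 + (0.3323)/0.0047 = 88.7 °C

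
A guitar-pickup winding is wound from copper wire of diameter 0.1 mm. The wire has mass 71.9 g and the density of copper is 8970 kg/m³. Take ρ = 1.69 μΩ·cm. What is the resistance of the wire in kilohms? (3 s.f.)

2.20 kΩ

ρ = 1.69 μΩ·cm = 1.69×10^-8 Ω·m
A = π(d/2)² = π(5.0000e-05 m)² = 7.8540e-09 m²
L = m/(density·A) = 0.0719/(8970×7.8540e-09) = 1021 m
R = ρL/A = (1.69×10^-8)(1021)/(7.8540e-09) = 2.20 kΩ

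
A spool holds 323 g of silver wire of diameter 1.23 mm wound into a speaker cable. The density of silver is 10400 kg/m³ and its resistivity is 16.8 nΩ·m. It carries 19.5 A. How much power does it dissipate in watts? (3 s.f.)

ρ = 16.8 nΩ·m = 1.68×10^-8 Ω·m
A = π(d/2)² = π(6.1500e-04 m)² = 1.1882e-06 m²
L = m/(density·A) = 0.323/(10400×1.1882e-06) = 26.14 m
R = ρL/A = (1.68×10^-8)(26.14)/(1.1882e-06) = 0.3696 Ω
P = I²R = (19.5)² × 0.3696 = 141 W

141 W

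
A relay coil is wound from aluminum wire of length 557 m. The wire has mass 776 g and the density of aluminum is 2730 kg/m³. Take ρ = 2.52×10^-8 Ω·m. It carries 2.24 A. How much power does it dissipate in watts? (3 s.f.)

138 W

A = m/(density·L) = 0.776/(2730×557) = 5.1032e-07 m²
R = ρL/A = (2.52×10^-8)(557)/(5.1032e-07) = 27.51 Ω
P = I²R = (2.24)² × 27.51 = 138 W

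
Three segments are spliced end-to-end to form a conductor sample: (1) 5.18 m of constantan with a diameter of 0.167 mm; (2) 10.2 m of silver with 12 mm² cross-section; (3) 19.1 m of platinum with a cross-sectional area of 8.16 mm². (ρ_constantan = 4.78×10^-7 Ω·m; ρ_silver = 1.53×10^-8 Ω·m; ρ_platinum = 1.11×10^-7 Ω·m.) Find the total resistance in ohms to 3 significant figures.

113 Ω

Seg 1: A = π(d/2)² = π(8.3500e-05 m)² = 2.190e-08 m²
R_1 = (4.78×10^-7)(5.18)/(2.190e-08) = 113 Ω
Seg 2: A = 12 mm² = 1.200e-05 m²
R_2 = (1.53×10^-8)(10.2)/(1.200e-05) = 0.01301 Ω
Seg 3: A = 8.16 mm² = 8.160e-06 m²
R_3 = (1.11×10^-7)(19.1)/(8.160e-06) = 0.2598 Ω
R_total = R_1 + R_2 + R_3 = 113 Ω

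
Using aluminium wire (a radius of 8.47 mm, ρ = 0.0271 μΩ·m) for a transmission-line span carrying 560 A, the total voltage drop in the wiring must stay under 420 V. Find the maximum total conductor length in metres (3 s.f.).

ρ = 0.0271 μΩ·m = 2.71×10^-8 Ω·m
A = πr² = π(8.4700e-03 m)² = 2.254e-04 m²
L_max = V_max·A/(1·ρI) = (420)(2.254e-04)/(2.71×10^-8×560) = 6240 m

6240 m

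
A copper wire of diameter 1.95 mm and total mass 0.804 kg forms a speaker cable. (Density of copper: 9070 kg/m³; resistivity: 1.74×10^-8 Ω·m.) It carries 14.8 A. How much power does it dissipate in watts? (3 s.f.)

37.9 W

A = π(d/2)² = π(9.7500e-04 m)² = 2.9865e-06 m²
L = m/(density·A) = 0.804/(9070×2.9865e-06) = 29.68 m
R = ρL/A = (1.74×10^-8)(29.68)/(2.9865e-06) = 0.1729 Ω
P = I²R = (14.8)² × 0.1729 = 37.9 W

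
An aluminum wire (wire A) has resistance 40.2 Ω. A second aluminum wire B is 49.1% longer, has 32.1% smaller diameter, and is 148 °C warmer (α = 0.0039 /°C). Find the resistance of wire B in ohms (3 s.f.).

R ∝ ρL/d² with ρ ∝ (1+αΔT), so R_B/R_A = (1 + 49.1/100) × (1 − 32.1/100)⁻² × (1 + 0.0039×148)
= 1.491 × 2.169 × 1.577 = 5.101
R_B = 5.101 × 40.2 = 205 Ω

205 Ω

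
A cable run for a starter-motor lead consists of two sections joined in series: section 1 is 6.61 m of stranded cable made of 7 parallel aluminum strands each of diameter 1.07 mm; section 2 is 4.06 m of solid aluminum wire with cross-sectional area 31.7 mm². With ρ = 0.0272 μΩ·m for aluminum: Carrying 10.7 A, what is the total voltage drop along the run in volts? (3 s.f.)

ρ = 0.0272 μΩ·m = 2.72×10^-8 Ω·m
Section 1: A_strand = π(5.3500e-04)² = 8.992e-07 m²; R₁ = ρL/(N·A_s) = (2.72×10^-8)(6.61)/(7×8.992e-07) = 0.02856 Ω
Section 2: A = 31.7 mm² = 3.170e-05 m²
R₂ = (2.72×10^-8)(4.06)/(3.170e-05) = 0.003484 Ω
R = R₁ + R₂ = 0.03205 Ω
V = IR = 10.7 × 0.03205 = 0.343 V

0.343 V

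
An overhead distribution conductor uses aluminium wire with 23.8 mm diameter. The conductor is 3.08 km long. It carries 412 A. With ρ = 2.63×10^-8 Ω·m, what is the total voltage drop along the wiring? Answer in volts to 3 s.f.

75.0 V

A = π(d/2)² = π(1.1900e-02 m)² = 4.449e-04 m²
R = ρL/A = (2.63×10^-8)(3080)/(4.449e-04) = 0.1821 Ω
V = IR = 412 × 0.1821 = 75.0 V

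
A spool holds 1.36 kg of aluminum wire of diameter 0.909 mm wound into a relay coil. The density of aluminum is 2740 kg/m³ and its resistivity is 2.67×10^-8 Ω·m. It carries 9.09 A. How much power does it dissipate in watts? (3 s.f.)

2600 W

A = π(d/2)² = π(4.5450e-04 m)² = 6.4896e-07 m²
L = m/(density·A) = 1.36/(2740×6.4896e-07) = 764.8 m
R = ρL/A = (2.67×10^-8)(764.8)/(6.4896e-07) = 31.47 Ω
P = I²R = (9.09)² × 31.47 = 2600 W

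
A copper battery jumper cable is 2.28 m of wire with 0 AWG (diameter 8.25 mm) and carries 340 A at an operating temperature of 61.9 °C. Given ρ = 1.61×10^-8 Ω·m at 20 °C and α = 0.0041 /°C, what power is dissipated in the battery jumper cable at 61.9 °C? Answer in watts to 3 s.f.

A = π(8.25/2 mm)² = π(4.1250e-03 m)² = 5.346e-05 m²
R₍20₎ = ρL/A = (1.61×10^-8)(2.28)/(5.346e-05) = 6.867×10^-4 Ω
R₍61.9₎ = R₍20₎(1 + αΔT) = 6.867×10^-4 × (1 + 0.0041×41.9) = 8.047×10^-4 Ω
P = I²R = (340)² × 8.047×10^-4 = 93.0 W

93.0 W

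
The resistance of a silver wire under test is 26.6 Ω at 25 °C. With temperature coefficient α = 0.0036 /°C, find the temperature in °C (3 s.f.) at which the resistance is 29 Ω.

50.1 °C

R = R₀(1 + α(T − T₀)) ⇒ T = T₀ + (R/R₀ − 1)/α
T = 25 + (29/26.6 − 1)/0.0036 = 25 + (0.09023)/0.0036 = 50.1 °C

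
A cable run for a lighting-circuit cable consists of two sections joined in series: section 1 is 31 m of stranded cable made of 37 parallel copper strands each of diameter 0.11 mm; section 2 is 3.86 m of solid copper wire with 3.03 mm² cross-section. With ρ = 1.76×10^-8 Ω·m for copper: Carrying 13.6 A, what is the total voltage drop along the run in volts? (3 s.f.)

Section 1: A_strand = π(5.5000e-05)² = 9.503e-09 m²; R₁ = ρL/(N·A_s) = (1.76×10^-8)(31)/(37×9.503e-09) = 1.552 Ω
Section 2: A = 3.03 mm² = 3.030e-06 m²
R₂ = (1.76×10^-8)(3.86)/(3.030e-06) = 0.02242 Ω
R = R₁ + R₂ = 1.574 Ω
V = IR = 13.6 × 1.574 = 21.4 V

21.4 V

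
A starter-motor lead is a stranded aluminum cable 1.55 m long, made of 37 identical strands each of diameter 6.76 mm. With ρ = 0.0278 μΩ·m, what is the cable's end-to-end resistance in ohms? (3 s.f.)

3.24×10^-5 Ω

ρ = 0.0278 μΩ·m = 2.78×10^-8 Ω·m
A_strand = π(3.3800e-03 m)² = 3.589e-05 m²
R_strand = ρL/A = (2.78×10^-8)(1.55)/(3.589e-05) = 0.001201 Ω
R_total = R_strand/N = 0.001201/37 = 3.24×10^-5 Ω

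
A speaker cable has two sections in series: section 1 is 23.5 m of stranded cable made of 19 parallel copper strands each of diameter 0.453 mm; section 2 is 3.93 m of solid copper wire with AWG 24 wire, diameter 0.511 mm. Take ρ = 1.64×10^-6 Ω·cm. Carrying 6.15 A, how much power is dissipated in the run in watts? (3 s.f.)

ρ = 1.64×10^-6 Ω·cm = 1.64×10^-8 Ω·m
Section 1: A_strand = π(2.2650e-04)² = 1.612e-07 m²; R₁ = ρL/(N·A_s) = (1.64×10^-8)(23.5)/(19×1.612e-07) = 0.1259 Ω
Section 2: A = π(0.511/2 mm)² = π(2.5550e-04 m)² = 2.051e-07 m²
R₂ = (1.64×10^-8)(3.93)/(2.051e-07) = 0.3143 Ω
R = R₁ + R₂ = 0.4401 Ω
P = I²R = (6.15)² × 0.4401 = 16.6 W

16.6 W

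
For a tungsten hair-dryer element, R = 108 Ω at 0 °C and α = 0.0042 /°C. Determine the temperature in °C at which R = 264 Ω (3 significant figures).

R = R₀(1 + α(T − T₀)) ⇒ T = T₀ + (R/R₀ − 1)/α
T = 0 + (264/108 − 1)/0.0042 = 0 + (1.444)/0.0042 = 344 °C

344 °C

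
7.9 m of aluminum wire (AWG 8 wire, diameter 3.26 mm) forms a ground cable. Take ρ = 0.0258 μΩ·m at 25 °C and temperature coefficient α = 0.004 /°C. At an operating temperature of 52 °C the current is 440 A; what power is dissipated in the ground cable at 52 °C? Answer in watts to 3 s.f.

ρ = 0.0258 μΩ·m = 2.58×10^-8 Ω·m
A = π(3.26/2 mm)² = π(1.6300e-03 m)² = 8.347e-06 m²
R₍25₎ = ρL/A = (2.58×10^-8)(7.9)/(8.347e-06) = 0.02442 Ω
R₍52₎ = R₍25₎(1 + αΔT) = 0.02442 × (1 + 0.004×27) = 0.02706 Ω
P = I²R = (440)² × 0.02706 = 5240 W

5240 W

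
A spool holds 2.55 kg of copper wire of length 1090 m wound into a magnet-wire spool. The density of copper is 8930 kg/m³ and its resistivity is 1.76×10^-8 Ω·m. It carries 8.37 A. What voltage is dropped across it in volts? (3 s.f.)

613 V

A = m/(density·L) = 2.55/(8930×1090) = 2.6198e-07 m²
R = ρL/A = (1.76×10^-8)(1090)/(2.6198e-07) = 73.23 Ω
V = IR = 8.37 × 73.23 = 613 V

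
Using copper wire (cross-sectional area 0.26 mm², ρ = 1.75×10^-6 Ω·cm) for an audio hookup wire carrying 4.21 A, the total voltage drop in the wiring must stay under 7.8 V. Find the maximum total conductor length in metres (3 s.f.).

27.5 m

ρ = 1.75×10^-6 Ω·cm = 1.75×10^-8 Ω·m
A = 0.26 mm² = 2.600e-07 m²
L_max = V_max·A/(1·ρI) = (7.8)(2.600e-07)/(1.75×10^-8×4.21) = 27.5 m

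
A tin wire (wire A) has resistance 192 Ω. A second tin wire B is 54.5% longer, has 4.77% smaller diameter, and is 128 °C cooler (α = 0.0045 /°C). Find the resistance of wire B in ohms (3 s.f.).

139 Ω

R ∝ ρL/d² with ρ ∝ (1+αΔT), so R_B/R_A = (1 + 54.5/100) × (1 − 4.77/100)⁻² × (1 − 0.0045×128)
= 1.545 × 1.103 × 0.424 = 0.7224
R_B = 0.7224 × 192 = 139 Ω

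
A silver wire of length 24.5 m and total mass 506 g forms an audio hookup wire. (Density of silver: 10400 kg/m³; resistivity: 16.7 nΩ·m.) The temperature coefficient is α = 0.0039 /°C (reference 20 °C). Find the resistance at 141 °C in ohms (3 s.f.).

ρ = 16.7 nΩ·m = 1.67×10^-8 Ω·m
A = m/(density·L) = 0.506/(10400×24.5) = 1.9859e-06 m²
R = ρL/A = (1.67×10^-8)(24.5)/(1.9859e-06) = 0.206 Ω
R(141 °C) = 0.206 × (1 + 0.0039×121) = 0.303 Ω

0.303 Ω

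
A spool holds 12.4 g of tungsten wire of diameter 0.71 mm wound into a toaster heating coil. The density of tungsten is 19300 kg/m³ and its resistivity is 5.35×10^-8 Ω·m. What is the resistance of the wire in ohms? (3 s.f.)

A = π(d/2)² = π(3.5500e-04 m)² = 3.9592e-07 m²
L = m/(density·A) = 0.0124/(19300×3.9592e-07) = 1.623 m
R = ρL/A = (5.35×10^-8)(1.623)/(3.9592e-07) = 0.219 Ω

0.219 Ω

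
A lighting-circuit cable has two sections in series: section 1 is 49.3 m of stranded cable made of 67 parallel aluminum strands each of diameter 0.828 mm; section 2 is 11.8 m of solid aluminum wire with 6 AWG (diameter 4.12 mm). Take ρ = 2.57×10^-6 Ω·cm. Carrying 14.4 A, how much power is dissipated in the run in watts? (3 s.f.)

12.0 W

ρ = 2.57×10^-6 Ω·cm = 2.57×10^-8 Ω·m
Section 1: A_strand = π(4.1400e-04)² = 5.385e-07 m²; R₁ = ρL/(N·A_s) = (2.57×10^-8)(49.3)/(67×5.385e-07) = 0.03512 Ω
Section 2: A = π(4.12/2 mm)² = π(2.0600e-03 m)² = 1.333e-05 m²
R₂ = (2.57×10^-8)(11.8)/(1.333e-05) = 0.02275 Ω
R = R₁ + R₂ = 0.05787 Ω
P = I²R = (14.4)² × 0.05787 = 12.0 W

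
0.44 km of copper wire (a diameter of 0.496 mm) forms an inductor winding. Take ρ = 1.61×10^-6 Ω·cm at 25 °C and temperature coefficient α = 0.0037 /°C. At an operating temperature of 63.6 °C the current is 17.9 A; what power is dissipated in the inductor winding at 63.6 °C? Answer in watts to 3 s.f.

13400 W

ρ = 1.61×10^-6 Ω·cm = 1.61×10^-8 Ω·m
A = π(d/2)² = π(2.4800e-04 m)² = 1.932e-07 m²
R₍25₎ = ρL/A = (1.61×10^-8)(440)/(1.932e-07) = 36.66 Ω
R₍63.6₎ = R₍25₎(1 + αΔT) = 36.66 × (1 + 0.0037×38.6) = 41.9 Ω
P = I²R = (17.9)² × 41.9 = 13400 W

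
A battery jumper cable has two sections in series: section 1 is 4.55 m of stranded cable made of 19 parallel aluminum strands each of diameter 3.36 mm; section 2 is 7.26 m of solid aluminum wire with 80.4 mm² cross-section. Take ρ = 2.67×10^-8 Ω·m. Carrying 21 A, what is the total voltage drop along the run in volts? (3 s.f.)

0.0658 V

Section 1: A_strand = π(1.6800e-03)² = 8.867e-06 m²; R₁ = ρL/(N·A_s) = (2.67×10^-8)(4.55)/(19×8.867e-06) = 7.211×10^-4 Ω
Section 2: A = 80.4 mm² = 8.040e-05 m²
R₂ = (2.67×10^-8)(7.26)/(8.040e-05) = 0.002411 Ω
R = R₁ + R₂ = 0.003132 Ω
V = IR = 21 × 0.003132 = 0.0658 V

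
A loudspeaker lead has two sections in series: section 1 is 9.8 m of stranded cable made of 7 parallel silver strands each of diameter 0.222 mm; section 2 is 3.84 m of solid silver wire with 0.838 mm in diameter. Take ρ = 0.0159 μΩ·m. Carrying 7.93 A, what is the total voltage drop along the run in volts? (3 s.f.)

5.44 V

ρ = 0.0159 μΩ·m = 1.59×10^-8 Ω·m
Section 1: A_strand = π(1.1100e-04)² = 3.871e-08 m²; R₁ = ρL/(N·A_s) = (1.59×10^-8)(9.8)/(7×3.871e-08) = 0.5751 Ω
Section 2: A = π(d/2)² = π(4.1900e-04 m)² = 5.515e-07 m²
R₂ = (1.59×10^-8)(3.84)/(5.515e-07) = 0.1107 Ω
R = R₁ + R₂ = 0.6858 Ω
V = IR = 7.93 × 0.6858 = 5.44 V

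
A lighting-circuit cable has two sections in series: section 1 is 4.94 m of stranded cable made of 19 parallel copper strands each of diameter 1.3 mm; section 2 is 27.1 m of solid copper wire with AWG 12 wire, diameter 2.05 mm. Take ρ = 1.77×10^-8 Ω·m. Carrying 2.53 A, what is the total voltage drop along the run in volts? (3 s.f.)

Section 1: A_strand = π(6.5000e-04)² = 1.327e-06 m²; R₁ = ρL/(N·A_s) = (1.77×10^-8)(4.94)/(19×1.327e-06) = 0.003467 Ω
Section 2: A = π(2.05/2 mm)² = π(1.0250e-03 m)² = 3.301e-06 m²
R₂ = (1.77×10^-8)(27.1)/(3.301e-06) = 0.1453 Ω
R = R₁ + R₂ = 0.1488 Ω
V = IR = 2.53 × 0.1488 = 0.376 V

0.376 V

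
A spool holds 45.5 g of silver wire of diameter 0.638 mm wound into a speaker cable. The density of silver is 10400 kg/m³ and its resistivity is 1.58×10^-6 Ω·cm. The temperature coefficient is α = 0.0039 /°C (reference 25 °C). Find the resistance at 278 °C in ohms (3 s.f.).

1.34 Ω

ρ = 1.58×10^-6 Ω·cm = 1.58×10^-8 Ω·m
A = π(d/2)² = π(3.1900e-04 m)² = 3.1969e-07 m²
L = m/(density·A) = 0.0455/(10400×3.1969e-07) = 13.69 m
R = ρL/A = (1.58×10^-8)(13.69)/(3.1969e-07) = 0.6764 Ω
R(278 °C) = 0.6764 × (1 + 0.0039×253) = 1.34 Ω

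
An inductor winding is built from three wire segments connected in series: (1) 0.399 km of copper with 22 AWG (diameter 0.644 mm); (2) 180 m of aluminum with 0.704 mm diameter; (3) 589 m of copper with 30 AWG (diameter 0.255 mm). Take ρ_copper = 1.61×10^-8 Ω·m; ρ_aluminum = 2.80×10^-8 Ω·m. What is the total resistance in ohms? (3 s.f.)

218 Ω

Seg 1: A = π(0.644/2 mm)² = π(3.2200e-04 m)² = 3.257e-07 m²
R_1 = (1.61×10^-8)(399)/(3.257e-07) = 19.72 Ω
Seg 2: A = π(d/2)² = π(3.5200e-04 m)² = 3.893e-07 m²
R_2 = (2.80×10^-8)(180)/(3.893e-07) = 12.95 Ω
Seg 3: A = π(0.255/2 mm)² = π(1.2750e-04 m)² = 5.107e-08 m²
R_3 = (1.61×10^-8)(589)/(5.107e-08) = 185.7 Ω
R_total = R_1 + R_2 + R_3 = 218 Ω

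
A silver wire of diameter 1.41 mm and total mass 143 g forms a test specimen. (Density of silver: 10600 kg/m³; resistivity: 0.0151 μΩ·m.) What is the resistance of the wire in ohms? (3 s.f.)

0.0836 Ω

ρ = 0.0151 μΩ·m = 1.51×10^-8 Ω·m
A = π(d/2)² = π(7.0500e-04 m)² = 1.5615e-06 m²
L = m/(density·A) = 0.143/(10600×1.5615e-06) = 8.64 m
R = ρL/A = (1.51×10^-8)(8.64)/(1.5615e-06) = 0.0836 Ω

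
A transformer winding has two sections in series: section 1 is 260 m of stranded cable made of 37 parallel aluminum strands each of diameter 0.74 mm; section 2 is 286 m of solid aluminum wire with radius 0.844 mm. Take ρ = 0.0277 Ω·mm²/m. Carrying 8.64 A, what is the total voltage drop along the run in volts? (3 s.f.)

ρ = 0.0277 Ω·mm²/m = 2.77×10^-8 Ω·m
Section 1: A_strand = π(3.7000e-04)² = 4.301e-07 m²; R₁ = ρL/(N·A_s) = (2.77×10^-8)(260)/(37×4.301e-07) = 0.4526 Ω
Section 2: A = πr² = π(8.4400e-04 m)² = 2.238e-06 m²
R₂ = (2.77×10^-8)(286)/(2.238e-06) = 3.54 Ω
R = R₁ + R₂ = 3.993 Ω
V = IR = 8.64 × 3.993 = 34.5 V

34.5 V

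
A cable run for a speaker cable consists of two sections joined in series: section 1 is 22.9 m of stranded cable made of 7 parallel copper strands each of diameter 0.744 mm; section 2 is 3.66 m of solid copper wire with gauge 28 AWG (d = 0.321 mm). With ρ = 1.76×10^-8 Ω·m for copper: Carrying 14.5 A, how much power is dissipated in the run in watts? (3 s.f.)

Section 1: A_strand = π(3.7200e-04)² = 4.347e-07 m²; R₁ = ρL/(N·A_s) = (1.76×10^-8)(22.9)/(7×4.347e-07) = 0.1324 Ω
Section 2: A = π(0.321/2 mm)² = π(1.6050e-04 m)² = 8.093e-08 m²
R₂ = (1.76×10^-8)(3.66)/(8.093e-08) = 0.796 Ω
R = R₁ + R₂ = 0.9284 Ω
P = I²R = (14.5)² × 0.9284 = 195 W

195 W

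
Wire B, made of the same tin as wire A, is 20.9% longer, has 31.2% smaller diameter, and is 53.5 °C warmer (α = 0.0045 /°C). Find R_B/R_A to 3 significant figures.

3.17

R ∝ ρL/d² with ρ ∝ (1+αΔT), so R_B/R_A = (1 + 20.9/100) × (1 − 31.2/100)⁻² × (1 + 0.0045×53.5)
= 1.209 × 2.113 × 1.241 = 3.17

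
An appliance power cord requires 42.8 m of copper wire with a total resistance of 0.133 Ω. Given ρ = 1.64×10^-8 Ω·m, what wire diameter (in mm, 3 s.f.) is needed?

A = ρL/R = (1.64×10^-8)(42.8)/(0.133) = 5.278e-06 m²
d = 2√(A/π) = 2.592e-03 m = 2.59 mm

2.59 mm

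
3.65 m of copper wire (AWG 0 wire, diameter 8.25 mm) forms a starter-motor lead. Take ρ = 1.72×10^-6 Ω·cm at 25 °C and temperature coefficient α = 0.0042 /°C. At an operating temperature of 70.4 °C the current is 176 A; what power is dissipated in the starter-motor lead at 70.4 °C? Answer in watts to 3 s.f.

43.3 W

ρ = 1.72×10^-6 Ω·cm = 1.72×10^-8 Ω·m
A = π(8.25/2 mm)² = π(4.1250e-03 m)² = 5.346e-05 m²
R₍25₎ = ρL/A = (1.72×10^-8)(3.65)/(5.346e-05) = 0.001174 Ω
R₍70.4₎ = R₍25₎(1 + αΔT) = 0.001174 × (1 + 0.0042×45.4) = 0.001398 Ω
P = I²R = (176)² × 0.001398 = 43.3 W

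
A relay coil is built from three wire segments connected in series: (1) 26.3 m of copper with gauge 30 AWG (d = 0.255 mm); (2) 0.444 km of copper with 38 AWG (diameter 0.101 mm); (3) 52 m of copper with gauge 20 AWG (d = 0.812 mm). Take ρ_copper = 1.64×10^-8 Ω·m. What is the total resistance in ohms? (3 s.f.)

Seg 1: A = π(0.255/2 mm)² = π(1.2750e-04 m)² = 5.107e-08 m²
R_1 = (1.64×10^-8)(26.3)/(5.107e-08) = 8.446 Ω
Seg 2: A = π(0.101/2 mm)² = π(5.0500e-05 m)² = 8.012e-09 m²
R_2 = (1.64×10^-8)(444)/(8.012e-09) = 908.9 Ω
Seg 3: A = π(0.812/2 mm)² = π(4.0600e-04 m)² = 5.178e-07 m²
R_3 = (1.64×10^-8)(52)/(5.178e-07) = 1.647 Ω
R_total = R_1 + R_2 + R_3 = 919 Ω

919 Ω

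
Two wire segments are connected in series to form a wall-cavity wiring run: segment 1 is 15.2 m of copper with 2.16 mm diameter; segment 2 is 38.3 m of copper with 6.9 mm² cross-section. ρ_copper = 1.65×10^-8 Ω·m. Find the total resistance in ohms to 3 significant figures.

0.160 Ω

Segment 1: A = π(d/2)² = π(1.0800e-03 m)² = 3.664e-06 m²
R₁ = ρL/A = (1.65×10^-8)(15.2)/(3.664e-06) = 0.06844 Ω
Segment 2: A = 6.9 mm² = 6.900e-06 m²
R₂ = (1.65×10^-8)(38.3)/(6.900e-06) = 0.09159 Ω
R = R₁ + R₂ = 0.160 Ω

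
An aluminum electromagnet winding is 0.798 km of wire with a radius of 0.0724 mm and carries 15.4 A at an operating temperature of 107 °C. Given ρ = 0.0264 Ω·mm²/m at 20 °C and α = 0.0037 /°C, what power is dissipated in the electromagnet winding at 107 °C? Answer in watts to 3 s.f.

4.01×10^5 W

ρ = 0.0264 Ω·mm²/m = 2.64×10^-8 Ω·m
A = πr² = π(7.2400e-05 m)² = 1.647e-08 m²
R₍20₎ = ρL/A = (2.64×10^-8)(798)/(1.647e-08) = 1279 Ω
R₍107₎ = R₍20₎(1 + αΔT) = 1279 × (1 + 0.0037×87) = 1691 Ω
P = I²R = (15.4)² × 1691 = 4.01×10^5 W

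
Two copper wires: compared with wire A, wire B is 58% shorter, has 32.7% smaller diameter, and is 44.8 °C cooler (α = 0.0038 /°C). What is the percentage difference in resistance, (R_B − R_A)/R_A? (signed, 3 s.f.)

-23.1%

R ∝ ρL/d² with ρ ∝ (1+αΔT), so R_B/R_A = (1 − 58/100) × (1 − 32.7/100)⁻² × (1 − 0.0038×44.8)
= 0.42 × 2.208 × 0.8298 = 0.7694
(R_B − R_A)/R_A = 0.7694 − 1 = -23.1%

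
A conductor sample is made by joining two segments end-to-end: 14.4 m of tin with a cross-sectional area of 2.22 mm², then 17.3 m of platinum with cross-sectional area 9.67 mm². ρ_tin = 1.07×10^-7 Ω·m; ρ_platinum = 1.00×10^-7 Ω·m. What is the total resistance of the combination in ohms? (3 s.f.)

Segment 1: A = 2.22 mm² = 2.220e-06 m²
R₁ = ρL/A = (1.07×10^-7)(14.4)/(2.220e-06) = 0.6941 Ω
Segment 2: A = 9.67 mm² = 9.670e-06 m²
R₂ = (1.00×10^-7)(17.3)/(9.670e-06) = 0.1789 Ω
R = R₁ + R₂ = 0.873 Ω

0.873 Ω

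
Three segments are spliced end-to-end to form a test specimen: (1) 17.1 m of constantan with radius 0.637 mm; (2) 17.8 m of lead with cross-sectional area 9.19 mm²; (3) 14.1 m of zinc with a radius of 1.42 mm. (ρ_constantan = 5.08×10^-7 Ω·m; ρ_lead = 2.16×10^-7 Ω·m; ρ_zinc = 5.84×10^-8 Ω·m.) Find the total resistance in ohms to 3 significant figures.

7.36 Ω

Seg 1: A = πr² = π(6.3700e-04 m)² = 1.275e-06 m²
R_1 = (5.08×10^-7)(17.1)/(1.275e-06) = 6.814 Ω
Seg 2: A = 9.19 mm² = 9.190e-06 m²
R_2 = (2.16×10^-7)(17.8)/(9.190e-06) = 0.4184 Ω
Seg 3: A = πr² = π(1.4200e-03 m)² = 6.335e-06 m²
R_3 = (5.84×10^-8)(14.1)/(6.335e-06) = 0.13 Ω
R_total = R_1 + R_2 + R_3 = 7.36 Ω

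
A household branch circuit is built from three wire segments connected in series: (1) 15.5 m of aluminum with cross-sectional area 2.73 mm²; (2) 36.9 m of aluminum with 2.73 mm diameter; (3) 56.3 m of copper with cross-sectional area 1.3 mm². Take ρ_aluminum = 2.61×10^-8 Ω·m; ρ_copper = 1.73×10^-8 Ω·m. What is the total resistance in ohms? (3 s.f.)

1.06 Ω

Seg 1: A = 2.73 mm² = 2.730e-06 m²
R_1 = (2.61×10^-8)(15.5)/(2.730e-06) = 0.1482 Ω
Seg 2: A = π(d/2)² = π(1.3650e-03 m)² = 5.853e-06 m²
R_2 = (2.61×10^-8)(36.9)/(5.853e-06) = 0.1645 Ω
Seg 3: A = 1.3 mm² = 1.300e-06 m²
R_3 = (1.73×10^-8)(56.3)/(1.300e-06) = 0.7492 Ω
R_total = R_1 + R_2 + R_3 = 1.06 Ω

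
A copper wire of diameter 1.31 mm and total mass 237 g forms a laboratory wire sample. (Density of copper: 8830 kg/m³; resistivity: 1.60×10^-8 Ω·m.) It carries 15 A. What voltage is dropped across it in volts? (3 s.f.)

3.55 V

A = π(d/2)² = π(6.5500e-04 m)² = 1.3478e-06 m²
L = m/(density·A) = 0.237/(8830×1.3478e-06) = 19.91 m
R = ρL/A = (1.60×10^-8)(19.91)/(1.3478e-06) = 0.2364 Ω
V = IR = 15 × 0.2364 = 3.55 V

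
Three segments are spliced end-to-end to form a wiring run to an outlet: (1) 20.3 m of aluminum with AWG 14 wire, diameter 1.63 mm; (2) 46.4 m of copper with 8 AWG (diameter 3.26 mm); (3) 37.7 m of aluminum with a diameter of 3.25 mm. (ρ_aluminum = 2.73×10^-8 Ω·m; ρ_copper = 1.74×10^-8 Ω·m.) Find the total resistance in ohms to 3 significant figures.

Seg 1: A = π(1.63/2 mm)² = π(8.1500e-04 m)² = 2.087e-06 m²
R_1 = (2.73×10^-8)(20.3)/(2.087e-06) = 0.2656 Ω
Seg 2: A = π(3.26/2 mm)² = π(1.6300e-03 m)² = 8.347e-06 m²
R_2 = (1.74×10^-8)(46.4)/(8.347e-06) = 0.09673 Ω
Seg 3: A = π(d/2)² = π(1.6250e-03 m)² = 8.296e-06 m²
R_3 = (2.73×10^-8)(37.7)/(8.296e-06) = 0.1241 Ω
R_total = R_1 + R_2 + R_3 = 0.486 Ω

0.486 Ω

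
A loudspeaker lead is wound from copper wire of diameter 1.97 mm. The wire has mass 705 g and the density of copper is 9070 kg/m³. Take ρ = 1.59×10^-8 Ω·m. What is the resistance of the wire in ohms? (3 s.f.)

A = π(d/2)² = π(9.8500e-04 m)² = 3.0481e-06 m²
L = m/(density·A) = 0.705/(9070×3.0481e-06) = 25.5 m
R = ρL/A = (1.59×10^-8)(25.5)/(3.0481e-06) = 0.133 Ω

0.133 Ω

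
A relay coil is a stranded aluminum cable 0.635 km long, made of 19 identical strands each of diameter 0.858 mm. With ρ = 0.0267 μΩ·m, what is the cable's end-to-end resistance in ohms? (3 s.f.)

ρ = 0.0267 μΩ·m = 2.67×10^-8 Ω·m
A_strand = π(4.2900e-04 m)² = 5.782e-07 m²
R_strand = ρL/A = (2.67×10^-8)(635)/(5.782e-07) = 29.32 Ω
R_total = R_strand/N = 29.32/19 = 1.54 Ω

1.54 Ω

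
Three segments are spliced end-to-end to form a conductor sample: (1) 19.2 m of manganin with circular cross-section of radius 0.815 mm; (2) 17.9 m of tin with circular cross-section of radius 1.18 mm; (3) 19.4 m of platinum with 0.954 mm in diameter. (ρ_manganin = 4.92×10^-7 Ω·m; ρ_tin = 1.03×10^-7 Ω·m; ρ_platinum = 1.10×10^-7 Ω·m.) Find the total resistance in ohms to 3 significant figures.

7.93 Ω

Seg 1: A = πr² = π(8.1500e-04 m)² = 2.087e-06 m²
R_1 = (4.92×10^-7)(19.2)/(2.087e-06) = 4.527 Ω
Seg 2: A = πr² = π(1.1800e-03 m)² = 4.374e-06 m²
R_2 = (1.03×10^-7)(17.9)/(4.374e-06) = 0.4215 Ω
Seg 3: A = π(d/2)² = π(4.7700e-04 m)² = 7.148e-07 m²
R_3 = (1.10×10^-7)(19.4)/(7.148e-07) = 2.985 Ω
R_total = R_1 + R_2 + R_3 = 7.93 Ω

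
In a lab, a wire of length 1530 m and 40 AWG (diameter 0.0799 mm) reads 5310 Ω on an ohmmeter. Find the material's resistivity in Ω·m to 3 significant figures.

A = π(0.0799/2 mm)² = π(3.9950e-05 m)² = 5.014e-09 m²
ρ = RA/L = (5310)(5.014e-09)/(1530) = 1.74×10^-8 Ω·m

1.74×10^-8 Ω·m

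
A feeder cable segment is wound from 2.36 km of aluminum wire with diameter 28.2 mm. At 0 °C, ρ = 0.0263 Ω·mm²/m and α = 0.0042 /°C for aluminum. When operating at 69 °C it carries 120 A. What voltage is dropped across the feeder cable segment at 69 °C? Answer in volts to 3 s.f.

15.4 V

ρ = 0.0263 Ω·mm²/m = 2.63×10^-8 Ω·m
A = π(d/2)² = π(1.4100e-02 m)² = 6.246e-04 m²
R₍0₎ = ρL/A = (2.63×10^-8)(2360)/(6.246e-04) = 0.09938 Ω
R₍69₎ = R₍0₎(1 + αΔT) = 0.09938 × (1 + 0.0042×69) = 0.1282 Ω
V = IR = 120 × 0.1282 = 15.4 V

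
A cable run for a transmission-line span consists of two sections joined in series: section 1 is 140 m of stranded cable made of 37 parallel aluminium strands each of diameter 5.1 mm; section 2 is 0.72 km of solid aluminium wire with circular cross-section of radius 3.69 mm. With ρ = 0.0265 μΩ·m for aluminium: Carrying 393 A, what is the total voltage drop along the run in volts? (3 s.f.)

ρ = 0.0265 μΩ·m = 2.65×10^-8 Ω·m
Section 1: A_strand = π(2.5500e-03)² = 2.043e-05 m²; R₁ = ρL/(N·A_s) = (2.65×10^-8)(140)/(37×2.043e-05) = 0.004908 Ω
Section 2: A = πr² = π(3.6900e-03 m)² = 4.278e-05 m²
R₂ = (2.65×10^-8)(720)/(4.278e-05) = 0.446 Ω
R = R₁ + R₂ = 0.451 Ω
V = IR = 393 × 0.451 = 177 V

177 V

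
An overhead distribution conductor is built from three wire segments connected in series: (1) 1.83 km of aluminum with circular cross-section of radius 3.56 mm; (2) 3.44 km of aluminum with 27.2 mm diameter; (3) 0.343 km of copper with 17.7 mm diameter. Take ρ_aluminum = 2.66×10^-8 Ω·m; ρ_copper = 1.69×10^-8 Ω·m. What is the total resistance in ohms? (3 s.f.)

1.40 Ω

Seg 1: A = πr² = π(3.5600e-03 m)² = 3.982e-05 m²
R_1 = (2.66×10^-8)(1830)/(3.982e-05) = 1.223 Ω
Seg 2: A = π(d/2)² = π(1.3600e-02 m)² = 5.811e-04 m²
R_2 = (2.66×10^-8)(3440)/(5.811e-04) = 0.1575 Ω
Seg 3: A = π(d/2)² = π(8.8500e-03 m)² = 2.461e-04 m²
R_3 = (1.69×10^-8)(343)/(2.461e-04) = 0.02356 Ω
R_total = R_1 + R_2 + R_3 = 1.40 Ω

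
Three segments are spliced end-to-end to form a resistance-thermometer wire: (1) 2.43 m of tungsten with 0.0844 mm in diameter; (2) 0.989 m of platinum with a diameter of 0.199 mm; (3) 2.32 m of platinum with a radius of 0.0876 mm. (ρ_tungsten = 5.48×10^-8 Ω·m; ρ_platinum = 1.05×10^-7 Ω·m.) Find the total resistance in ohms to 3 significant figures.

Seg 1: A = π(d/2)² = π(4.2200e-05 m)² = 5.595e-09 m²
R_1 = (5.48×10^-8)(2.43)/(5.595e-09) = 23.8 Ω
Seg 2: A = π(d/2)² = π(9.9500e-05 m)² = 3.110e-08 m²
R_2 = (1.05×10^-7)(0.989)/(3.110e-08) = 3.339 Ω
Seg 3: A = πr² = π(8.7600e-05 m)² = 2.411e-08 m²
R_3 = (1.05×10^-7)(2.32)/(2.411e-08) = 10.1 Ω
R_total = R_1 + R_2 + R_3 = 37.2 Ω

37.2 Ω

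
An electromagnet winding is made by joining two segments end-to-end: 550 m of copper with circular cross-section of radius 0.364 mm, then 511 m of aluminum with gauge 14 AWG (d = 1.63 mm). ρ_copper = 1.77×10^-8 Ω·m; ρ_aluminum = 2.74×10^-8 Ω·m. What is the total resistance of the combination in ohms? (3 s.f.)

Segment 1: A = πr² = π(3.6400e-04 m)² = 4.162e-07 m²
R₁ = ρL/A = (1.77×10^-8)(550)/(4.162e-07) = 23.39 Ω
Segment 2: A = π(1.63/2 mm)² = π(8.1500e-04 m)² = 2.087e-06 m²
R₂ = (2.74×10^-8)(511)/(2.087e-06) = 6.71 Ω
R = R₁ + R₂ = 30.1 Ω

30.1 Ω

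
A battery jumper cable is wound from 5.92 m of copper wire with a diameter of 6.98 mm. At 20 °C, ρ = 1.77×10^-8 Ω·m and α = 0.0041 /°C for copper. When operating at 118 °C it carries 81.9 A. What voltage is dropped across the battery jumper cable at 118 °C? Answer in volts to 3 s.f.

A = π(d/2)² = π(3.4900e-03 m)² = 3.826e-05 m²
R₍20₎ = ρL/A = (1.77×10^-8)(5.92)/(3.826e-05) = 0.002738 Ω
R₍118₎ = R₍20₎(1 + αΔT) = 0.002738 × (1 + 0.0041×98) = 0.003839 Ω
V = IR = 81.9 × 0.003839 = 0.314 V

0.314 V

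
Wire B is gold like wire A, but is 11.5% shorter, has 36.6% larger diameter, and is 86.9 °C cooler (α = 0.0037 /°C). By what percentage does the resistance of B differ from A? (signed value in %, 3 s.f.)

-67.8%

R ∝ ρL/d² with ρ ∝ (1+αΔT), so R_B/R_A = (1 − 11.5/100) × (1 + 36.6/100)⁻² × (1 − 0.0037×86.9)
= 0.885 × 0.5359 × 0.6785 = 0.3218
(R_B − R_A)/R_A = 0.3218 − 1 = -67.8%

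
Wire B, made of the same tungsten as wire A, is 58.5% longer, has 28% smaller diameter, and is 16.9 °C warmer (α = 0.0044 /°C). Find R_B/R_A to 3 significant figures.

3.28

R ∝ ρL/d² with ρ ∝ (1+αΔT), so R_B/R_A = (1 + 58.5/100) × (1 − 28/100)⁻² × (1 + 0.0044×16.9)
= 1.585 × 1.929 × 1.074 = 3.28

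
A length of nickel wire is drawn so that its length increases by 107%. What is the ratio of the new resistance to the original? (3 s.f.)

k = 1 + 107/100 = 2.07; volume constant ⇒ A' = A/k, so R' = k²R.
Factor = 4.28

4.28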